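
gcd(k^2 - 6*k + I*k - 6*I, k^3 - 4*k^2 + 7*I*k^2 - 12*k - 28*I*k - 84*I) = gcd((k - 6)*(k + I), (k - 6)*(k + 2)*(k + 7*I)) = k - 6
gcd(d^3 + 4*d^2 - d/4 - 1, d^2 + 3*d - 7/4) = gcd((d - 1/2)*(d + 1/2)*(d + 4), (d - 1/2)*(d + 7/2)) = d - 1/2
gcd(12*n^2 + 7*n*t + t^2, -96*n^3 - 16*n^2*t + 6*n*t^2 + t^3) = 4*n + t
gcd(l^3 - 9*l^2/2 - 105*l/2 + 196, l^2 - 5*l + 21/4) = l - 7/2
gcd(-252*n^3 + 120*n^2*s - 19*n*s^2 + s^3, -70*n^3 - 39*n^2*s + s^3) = -7*n + s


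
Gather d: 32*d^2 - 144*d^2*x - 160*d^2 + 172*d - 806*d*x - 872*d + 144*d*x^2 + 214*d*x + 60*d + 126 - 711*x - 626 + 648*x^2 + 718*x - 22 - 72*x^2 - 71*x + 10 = d^2*(-144*x - 128) + d*(144*x^2 - 592*x - 640) + 576*x^2 - 64*x - 512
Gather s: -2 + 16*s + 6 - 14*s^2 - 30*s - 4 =-14*s^2 - 14*s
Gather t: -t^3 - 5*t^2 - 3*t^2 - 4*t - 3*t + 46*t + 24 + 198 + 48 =-t^3 - 8*t^2 + 39*t + 270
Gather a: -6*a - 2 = -6*a - 2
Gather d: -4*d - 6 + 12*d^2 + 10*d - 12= 12*d^2 + 6*d - 18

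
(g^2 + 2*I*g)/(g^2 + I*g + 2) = g/(g - I)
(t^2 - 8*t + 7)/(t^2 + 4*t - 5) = (t - 7)/(t + 5)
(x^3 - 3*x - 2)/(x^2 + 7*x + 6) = (x^2 - x - 2)/(x + 6)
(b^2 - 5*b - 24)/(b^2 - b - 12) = (b - 8)/(b - 4)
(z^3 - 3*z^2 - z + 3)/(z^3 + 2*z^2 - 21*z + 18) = (z + 1)/(z + 6)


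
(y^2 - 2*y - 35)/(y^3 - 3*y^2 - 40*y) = (y - 7)/(y*(y - 8))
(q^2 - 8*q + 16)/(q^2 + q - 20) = (q - 4)/(q + 5)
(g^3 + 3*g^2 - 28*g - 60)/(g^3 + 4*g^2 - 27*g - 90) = (g + 2)/(g + 3)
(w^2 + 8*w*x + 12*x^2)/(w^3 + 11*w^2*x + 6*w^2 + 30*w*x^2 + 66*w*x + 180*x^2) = (w + 2*x)/(w^2 + 5*w*x + 6*w + 30*x)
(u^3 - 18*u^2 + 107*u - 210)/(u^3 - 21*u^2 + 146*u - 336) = (u - 5)/(u - 8)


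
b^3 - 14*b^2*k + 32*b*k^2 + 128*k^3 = (b - 8*k)^2*(b + 2*k)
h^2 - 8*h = h*(h - 8)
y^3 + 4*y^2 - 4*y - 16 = (y - 2)*(y + 2)*(y + 4)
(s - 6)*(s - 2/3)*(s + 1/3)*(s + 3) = s^4 - 10*s^3/3 - 155*s^2/9 + 20*s/3 + 4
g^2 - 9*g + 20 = (g - 5)*(g - 4)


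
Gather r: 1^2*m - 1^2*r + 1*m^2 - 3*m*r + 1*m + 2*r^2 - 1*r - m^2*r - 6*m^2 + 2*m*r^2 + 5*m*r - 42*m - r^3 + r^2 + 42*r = -5*m^2 - 40*m - r^3 + r^2*(2*m + 3) + r*(-m^2 + 2*m + 40)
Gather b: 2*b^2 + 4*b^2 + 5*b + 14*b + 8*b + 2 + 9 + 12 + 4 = 6*b^2 + 27*b + 27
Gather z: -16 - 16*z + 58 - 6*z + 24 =66 - 22*z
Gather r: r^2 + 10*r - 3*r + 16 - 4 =r^2 + 7*r + 12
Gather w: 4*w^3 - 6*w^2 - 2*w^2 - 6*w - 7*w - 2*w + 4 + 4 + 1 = 4*w^3 - 8*w^2 - 15*w + 9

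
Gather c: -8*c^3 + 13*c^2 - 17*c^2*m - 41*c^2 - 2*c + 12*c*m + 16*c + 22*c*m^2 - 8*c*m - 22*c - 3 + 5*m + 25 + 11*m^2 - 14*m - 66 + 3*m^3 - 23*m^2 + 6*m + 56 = -8*c^3 + c^2*(-17*m - 28) + c*(22*m^2 + 4*m - 8) + 3*m^3 - 12*m^2 - 3*m + 12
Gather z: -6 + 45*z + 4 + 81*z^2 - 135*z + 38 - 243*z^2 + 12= -162*z^2 - 90*z + 48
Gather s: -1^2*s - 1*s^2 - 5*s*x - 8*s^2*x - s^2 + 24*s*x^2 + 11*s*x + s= s^2*(-8*x - 2) + s*(24*x^2 + 6*x)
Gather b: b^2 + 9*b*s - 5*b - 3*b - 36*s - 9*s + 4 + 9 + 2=b^2 + b*(9*s - 8) - 45*s + 15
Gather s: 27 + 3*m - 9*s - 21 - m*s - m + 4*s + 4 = 2*m + s*(-m - 5) + 10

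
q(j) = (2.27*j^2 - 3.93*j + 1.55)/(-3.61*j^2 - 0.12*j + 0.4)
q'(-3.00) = -0.17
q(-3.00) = -1.06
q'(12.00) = -0.01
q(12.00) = -0.54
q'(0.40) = 29.54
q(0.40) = -1.51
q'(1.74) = -0.20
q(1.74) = -0.15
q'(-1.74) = -0.64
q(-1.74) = -1.48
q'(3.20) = -0.08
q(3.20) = -0.33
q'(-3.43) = -0.12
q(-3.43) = -1.00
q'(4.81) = -0.04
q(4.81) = -0.42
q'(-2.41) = -0.28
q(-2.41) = -1.19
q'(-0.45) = -132.48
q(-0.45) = -13.64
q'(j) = (4.54*j - 3.93)/(-3.61*j^2 - 0.12*j + 0.4) + (7.22*j + 0.12)*(2.27*j^2 - 3.93*j + 1.55)/(-3.61*j^2 - 0.12*j + 0.4)^2 = (-14.4597*j^2 + 13.007*j - 1.386)/(13.0321*j^4 + 0.8664*j^3 - 2.8736*j^2 - 0.096*j + 0.16)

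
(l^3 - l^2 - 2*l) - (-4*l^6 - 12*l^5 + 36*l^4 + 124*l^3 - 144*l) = 4*l^6 + 12*l^5 - 36*l^4 - 123*l^3 - l^2 + 142*l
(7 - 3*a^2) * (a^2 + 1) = -3*a^4 + 4*a^2 + 7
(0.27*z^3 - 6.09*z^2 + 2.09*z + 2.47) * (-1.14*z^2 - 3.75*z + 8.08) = -0.3078*z^5 + 5.9301*z^4 + 22.6365*z^3 - 59.8605*z^2 + 7.6247*z + 19.9576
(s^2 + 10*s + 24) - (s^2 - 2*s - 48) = 12*s + 72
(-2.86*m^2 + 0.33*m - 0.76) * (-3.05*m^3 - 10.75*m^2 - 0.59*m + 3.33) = 8.723*m^5 + 29.7385*m^4 + 0.4579*m^3 - 1.5485*m^2 + 1.5473*m - 2.5308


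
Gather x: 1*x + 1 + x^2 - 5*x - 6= x^2 - 4*x - 5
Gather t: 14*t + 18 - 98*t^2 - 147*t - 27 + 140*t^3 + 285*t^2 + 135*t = 140*t^3 + 187*t^2 + 2*t - 9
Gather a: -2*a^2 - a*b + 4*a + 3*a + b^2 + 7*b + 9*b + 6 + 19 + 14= -2*a^2 + a*(7 - b) + b^2 + 16*b + 39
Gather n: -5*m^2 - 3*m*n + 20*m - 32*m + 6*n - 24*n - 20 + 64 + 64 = -5*m^2 - 12*m + n*(-3*m - 18) + 108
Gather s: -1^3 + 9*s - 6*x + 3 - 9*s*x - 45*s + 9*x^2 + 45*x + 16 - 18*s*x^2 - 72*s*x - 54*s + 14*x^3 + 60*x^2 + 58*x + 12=s*(-18*x^2 - 81*x - 90) + 14*x^3 + 69*x^2 + 97*x + 30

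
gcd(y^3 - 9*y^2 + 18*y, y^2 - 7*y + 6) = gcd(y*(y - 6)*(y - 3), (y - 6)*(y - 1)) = y - 6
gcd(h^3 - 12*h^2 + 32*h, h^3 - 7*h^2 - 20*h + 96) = h - 8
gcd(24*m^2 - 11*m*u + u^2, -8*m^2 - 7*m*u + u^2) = -8*m + u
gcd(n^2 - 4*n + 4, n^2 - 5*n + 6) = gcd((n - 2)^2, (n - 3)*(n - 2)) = n - 2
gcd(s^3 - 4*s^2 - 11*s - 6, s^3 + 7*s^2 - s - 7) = s + 1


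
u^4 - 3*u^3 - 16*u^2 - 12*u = u*(u - 6)*(u + 1)*(u + 2)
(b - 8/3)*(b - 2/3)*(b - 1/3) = b^3 - 11*b^2/3 + 26*b/9 - 16/27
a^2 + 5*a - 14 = (a - 2)*(a + 7)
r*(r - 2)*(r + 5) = r^3 + 3*r^2 - 10*r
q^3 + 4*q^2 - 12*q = q*(q - 2)*(q + 6)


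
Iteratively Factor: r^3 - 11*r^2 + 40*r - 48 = (r - 3)*(r^2 - 8*r + 16) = (r - 4)*(r - 3)*(r - 4)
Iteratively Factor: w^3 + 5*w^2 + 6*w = (w)*(w^2 + 5*w + 6) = w*(w + 2)*(w + 3)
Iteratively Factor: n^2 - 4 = (n + 2)*(n - 2)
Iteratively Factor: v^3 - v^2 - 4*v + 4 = (v - 1)*(v^2 - 4) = (v - 2)*(v - 1)*(v + 2)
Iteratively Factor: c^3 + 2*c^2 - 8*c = (c)*(c^2 + 2*c - 8) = c*(c - 2)*(c + 4)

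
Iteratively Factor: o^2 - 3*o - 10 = (o + 2)*(o - 5)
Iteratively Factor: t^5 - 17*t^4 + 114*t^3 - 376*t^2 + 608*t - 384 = (t - 4)*(t^4 - 13*t^3 + 62*t^2 - 128*t + 96) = (t - 4)^2*(t^3 - 9*t^2 + 26*t - 24) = (t - 4)^3*(t^2 - 5*t + 6) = (t - 4)^3*(t - 2)*(t - 3)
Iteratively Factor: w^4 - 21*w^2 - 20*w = (w - 5)*(w^3 + 5*w^2 + 4*w) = w*(w - 5)*(w^2 + 5*w + 4) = w*(w - 5)*(w + 4)*(w + 1)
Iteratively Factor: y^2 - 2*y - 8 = (y - 4)*(y + 2)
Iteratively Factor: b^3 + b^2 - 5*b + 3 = (b - 1)*(b^2 + 2*b - 3) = (b - 1)^2*(b + 3)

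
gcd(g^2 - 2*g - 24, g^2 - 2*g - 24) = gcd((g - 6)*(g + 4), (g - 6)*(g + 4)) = g^2 - 2*g - 24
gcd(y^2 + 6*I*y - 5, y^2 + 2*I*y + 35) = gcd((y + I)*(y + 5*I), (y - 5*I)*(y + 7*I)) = 1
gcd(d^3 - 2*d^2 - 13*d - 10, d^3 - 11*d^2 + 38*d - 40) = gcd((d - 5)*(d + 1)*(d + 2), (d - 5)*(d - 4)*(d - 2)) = d - 5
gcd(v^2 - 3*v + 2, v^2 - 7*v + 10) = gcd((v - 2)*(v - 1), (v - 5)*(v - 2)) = v - 2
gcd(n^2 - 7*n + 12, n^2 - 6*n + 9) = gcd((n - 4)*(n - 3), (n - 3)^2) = n - 3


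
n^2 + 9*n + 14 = (n + 2)*(n + 7)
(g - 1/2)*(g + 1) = g^2 + g/2 - 1/2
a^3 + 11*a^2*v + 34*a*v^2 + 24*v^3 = (a + v)*(a + 4*v)*(a + 6*v)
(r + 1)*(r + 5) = r^2 + 6*r + 5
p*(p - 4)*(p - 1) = p^3 - 5*p^2 + 4*p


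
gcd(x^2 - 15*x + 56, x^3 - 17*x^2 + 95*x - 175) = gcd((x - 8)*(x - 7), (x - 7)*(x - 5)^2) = x - 7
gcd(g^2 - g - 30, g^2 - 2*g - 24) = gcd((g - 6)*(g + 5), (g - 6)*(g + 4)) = g - 6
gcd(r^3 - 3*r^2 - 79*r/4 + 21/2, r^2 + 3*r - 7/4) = r^2 + 3*r - 7/4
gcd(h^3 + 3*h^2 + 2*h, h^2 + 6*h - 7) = 1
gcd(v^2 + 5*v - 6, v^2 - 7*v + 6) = v - 1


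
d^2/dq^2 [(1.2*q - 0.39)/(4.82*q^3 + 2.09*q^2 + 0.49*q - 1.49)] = (167.27328*q^5 - 36.196272*q^4 - 58.045392*q^3 + 87.669954*q^2 + 3.219714*q - 0.864036)/(111.980168*q^9 + 145.667148*q^8 + 97.314354*q^7 - 65.102527*q^6 - 80.166819*q^5 - 39.134472*q^4 + 23.064841*q^3 + 12.84678*q^2 + 3.263547*q - 3.307949)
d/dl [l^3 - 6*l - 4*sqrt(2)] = 3*l^2 - 6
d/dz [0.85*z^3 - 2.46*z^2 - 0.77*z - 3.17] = 2.55*z^2 - 4.92*z - 0.77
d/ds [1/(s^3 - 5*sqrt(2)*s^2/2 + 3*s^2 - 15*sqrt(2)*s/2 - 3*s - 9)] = 2*(-6*s^2 - 12*s + 10*sqrt(2)*s + 6 + 15*sqrt(2))/(-2*s^3 - 6*s^2 + 5*sqrt(2)*s^2 + 6*s + 15*sqrt(2)*s + 18)^2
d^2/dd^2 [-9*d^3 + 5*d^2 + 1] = 10 - 54*d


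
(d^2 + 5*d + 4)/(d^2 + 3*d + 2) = (d + 4)/(d + 2)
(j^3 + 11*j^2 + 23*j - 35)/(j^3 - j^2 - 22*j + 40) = (j^2 + 6*j - 7)/(j^2 - 6*j + 8)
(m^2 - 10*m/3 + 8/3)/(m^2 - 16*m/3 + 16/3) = (m - 2)/(m - 4)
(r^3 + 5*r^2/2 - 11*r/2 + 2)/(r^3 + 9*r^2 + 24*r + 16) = (2*r^2 - 3*r + 1)/(2*(r^2 + 5*r + 4))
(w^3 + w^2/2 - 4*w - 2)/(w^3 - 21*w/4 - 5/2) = 2*(w - 2)/(2*w - 5)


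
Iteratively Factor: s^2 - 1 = (s - 1)*(s + 1)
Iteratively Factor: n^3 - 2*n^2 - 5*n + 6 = (n - 1)*(n^2 - n - 6) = (n - 3)*(n - 1)*(n + 2)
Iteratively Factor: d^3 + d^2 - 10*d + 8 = (d + 4)*(d^2 - 3*d + 2) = (d - 2)*(d + 4)*(d - 1)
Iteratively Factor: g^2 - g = (g - 1)*(g)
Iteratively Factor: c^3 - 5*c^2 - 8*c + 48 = (c - 4)*(c^2 - c - 12) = (c - 4)^2*(c + 3)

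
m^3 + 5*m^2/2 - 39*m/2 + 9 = (m - 3)*(m - 1/2)*(m + 6)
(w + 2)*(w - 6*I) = w^2 + 2*w - 6*I*w - 12*I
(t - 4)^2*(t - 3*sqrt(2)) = t^3 - 8*t^2 - 3*sqrt(2)*t^2 + 16*t + 24*sqrt(2)*t - 48*sqrt(2)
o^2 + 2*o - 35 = (o - 5)*(o + 7)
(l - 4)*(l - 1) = l^2 - 5*l + 4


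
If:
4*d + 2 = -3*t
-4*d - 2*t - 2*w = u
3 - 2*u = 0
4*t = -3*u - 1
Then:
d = 17/32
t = -11/8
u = 3/2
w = -7/16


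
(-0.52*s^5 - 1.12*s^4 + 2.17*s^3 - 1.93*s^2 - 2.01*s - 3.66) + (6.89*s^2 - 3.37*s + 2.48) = -0.52*s^5 - 1.12*s^4 + 2.17*s^3 + 4.96*s^2 - 5.38*s - 1.18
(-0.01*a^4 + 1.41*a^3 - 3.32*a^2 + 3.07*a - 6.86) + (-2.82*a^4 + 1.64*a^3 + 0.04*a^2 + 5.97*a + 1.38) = -2.83*a^4 + 3.05*a^3 - 3.28*a^2 + 9.04*a - 5.48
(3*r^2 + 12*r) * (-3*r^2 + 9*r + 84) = -9*r^4 - 9*r^3 + 360*r^2 + 1008*r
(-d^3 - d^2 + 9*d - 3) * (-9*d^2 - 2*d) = 9*d^5 + 11*d^4 - 79*d^3 + 9*d^2 + 6*d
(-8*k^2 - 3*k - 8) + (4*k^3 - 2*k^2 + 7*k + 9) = 4*k^3 - 10*k^2 + 4*k + 1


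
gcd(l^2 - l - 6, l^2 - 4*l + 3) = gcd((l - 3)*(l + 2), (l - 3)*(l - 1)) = l - 3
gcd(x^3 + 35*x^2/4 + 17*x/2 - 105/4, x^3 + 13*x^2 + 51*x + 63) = x^2 + 10*x + 21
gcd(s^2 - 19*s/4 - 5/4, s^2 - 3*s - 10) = s - 5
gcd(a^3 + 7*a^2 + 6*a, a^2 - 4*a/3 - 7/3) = a + 1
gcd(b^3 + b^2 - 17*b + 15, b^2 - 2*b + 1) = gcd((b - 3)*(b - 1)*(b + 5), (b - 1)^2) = b - 1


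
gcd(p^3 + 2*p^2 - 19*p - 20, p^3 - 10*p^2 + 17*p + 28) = p^2 - 3*p - 4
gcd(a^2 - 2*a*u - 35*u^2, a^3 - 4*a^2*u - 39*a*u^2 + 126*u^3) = -a + 7*u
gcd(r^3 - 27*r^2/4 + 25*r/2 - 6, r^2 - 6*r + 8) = r^2 - 6*r + 8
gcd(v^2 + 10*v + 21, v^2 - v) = 1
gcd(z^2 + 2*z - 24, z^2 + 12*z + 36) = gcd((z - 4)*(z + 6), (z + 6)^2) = z + 6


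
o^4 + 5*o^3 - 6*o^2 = o^2*(o - 1)*(o + 6)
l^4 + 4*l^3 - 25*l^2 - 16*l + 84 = (l - 3)*(l - 2)*(l + 2)*(l + 7)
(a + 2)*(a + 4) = a^2 + 6*a + 8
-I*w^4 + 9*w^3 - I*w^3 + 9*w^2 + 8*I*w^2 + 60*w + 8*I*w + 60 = (w - 2*I)*(w + 5*I)*(w + 6*I)*(-I*w - I)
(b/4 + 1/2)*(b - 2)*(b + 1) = b^3/4 + b^2/4 - b - 1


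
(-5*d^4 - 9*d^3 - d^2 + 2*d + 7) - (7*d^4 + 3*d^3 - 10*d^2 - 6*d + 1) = -12*d^4 - 12*d^3 + 9*d^2 + 8*d + 6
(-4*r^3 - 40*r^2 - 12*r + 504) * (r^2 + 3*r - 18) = -4*r^5 - 52*r^4 - 60*r^3 + 1188*r^2 + 1728*r - 9072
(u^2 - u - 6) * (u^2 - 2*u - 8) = u^4 - 3*u^3 - 12*u^2 + 20*u + 48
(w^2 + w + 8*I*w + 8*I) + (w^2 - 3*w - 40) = 2*w^2 - 2*w + 8*I*w - 40 + 8*I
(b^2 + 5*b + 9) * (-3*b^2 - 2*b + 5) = -3*b^4 - 17*b^3 - 32*b^2 + 7*b + 45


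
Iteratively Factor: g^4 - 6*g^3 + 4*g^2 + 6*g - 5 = (g - 5)*(g^3 - g^2 - g + 1) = (g - 5)*(g - 1)*(g^2 - 1) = (g - 5)*(g - 1)^2*(g + 1)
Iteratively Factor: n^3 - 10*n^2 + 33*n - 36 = (n - 3)*(n^2 - 7*n + 12) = (n - 4)*(n - 3)*(n - 3)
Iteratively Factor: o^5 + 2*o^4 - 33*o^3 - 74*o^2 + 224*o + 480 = (o - 3)*(o^4 + 5*o^3 - 18*o^2 - 128*o - 160) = (o - 3)*(o + 2)*(o^3 + 3*o^2 - 24*o - 80) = (o - 5)*(o - 3)*(o + 2)*(o^2 + 8*o + 16) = (o - 5)*(o - 3)*(o + 2)*(o + 4)*(o + 4)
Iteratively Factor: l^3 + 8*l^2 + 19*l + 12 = (l + 3)*(l^2 + 5*l + 4) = (l + 1)*(l + 3)*(l + 4)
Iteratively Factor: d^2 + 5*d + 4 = (d + 4)*(d + 1)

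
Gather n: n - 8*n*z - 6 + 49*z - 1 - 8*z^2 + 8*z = n*(1 - 8*z) - 8*z^2 + 57*z - 7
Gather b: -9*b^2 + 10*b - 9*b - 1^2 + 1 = -9*b^2 + b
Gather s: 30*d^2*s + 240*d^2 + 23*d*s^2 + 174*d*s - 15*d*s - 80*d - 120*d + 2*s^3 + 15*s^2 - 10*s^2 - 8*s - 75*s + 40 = 240*d^2 - 200*d + 2*s^3 + s^2*(23*d + 5) + s*(30*d^2 + 159*d - 83) + 40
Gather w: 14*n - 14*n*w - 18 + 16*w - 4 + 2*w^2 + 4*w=14*n + 2*w^2 + w*(20 - 14*n) - 22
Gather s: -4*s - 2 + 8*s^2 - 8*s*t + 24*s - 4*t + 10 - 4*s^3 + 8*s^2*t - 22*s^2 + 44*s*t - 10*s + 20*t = -4*s^3 + s^2*(8*t - 14) + s*(36*t + 10) + 16*t + 8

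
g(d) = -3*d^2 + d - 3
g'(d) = 1 - 6*d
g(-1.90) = -15.73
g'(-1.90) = 12.40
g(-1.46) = -10.85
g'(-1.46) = 9.76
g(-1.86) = -15.24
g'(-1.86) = 12.16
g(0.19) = -2.92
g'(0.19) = -0.14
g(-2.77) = -28.79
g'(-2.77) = 17.62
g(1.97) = -12.67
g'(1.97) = -10.82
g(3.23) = -31.07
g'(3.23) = -18.38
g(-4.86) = -78.72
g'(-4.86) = 30.16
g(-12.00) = -447.00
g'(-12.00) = 73.00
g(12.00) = -423.00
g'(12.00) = -71.00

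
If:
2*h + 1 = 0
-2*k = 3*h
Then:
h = -1/2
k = 3/4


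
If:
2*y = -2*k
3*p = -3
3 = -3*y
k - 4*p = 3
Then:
No Solution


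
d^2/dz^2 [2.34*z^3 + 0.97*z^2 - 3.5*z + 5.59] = 14.04*z + 1.94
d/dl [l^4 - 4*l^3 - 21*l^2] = 2*l*(2*l^2 - 6*l - 21)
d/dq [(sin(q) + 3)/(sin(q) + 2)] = -cos(q)/(sin(q) + 2)^2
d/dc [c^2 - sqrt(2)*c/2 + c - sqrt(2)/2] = 2*c - sqrt(2)/2 + 1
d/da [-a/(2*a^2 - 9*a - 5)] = (2*a^2 + 5)/(4*a^4 - 36*a^3 + 61*a^2 + 90*a + 25)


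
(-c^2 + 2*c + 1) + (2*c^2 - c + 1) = c^2 + c + 2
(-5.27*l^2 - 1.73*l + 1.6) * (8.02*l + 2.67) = -42.2654*l^3 - 27.9455*l^2 + 8.2129*l + 4.272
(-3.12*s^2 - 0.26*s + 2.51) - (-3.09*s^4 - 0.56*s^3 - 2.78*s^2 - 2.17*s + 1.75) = 3.09*s^4 + 0.56*s^3 - 0.34*s^2 + 1.91*s + 0.76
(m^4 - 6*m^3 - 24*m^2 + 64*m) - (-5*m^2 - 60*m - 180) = m^4 - 6*m^3 - 19*m^2 + 124*m + 180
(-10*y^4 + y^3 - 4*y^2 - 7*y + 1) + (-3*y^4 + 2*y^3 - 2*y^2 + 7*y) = -13*y^4 + 3*y^3 - 6*y^2 + 1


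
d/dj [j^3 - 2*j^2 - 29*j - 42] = 3*j^2 - 4*j - 29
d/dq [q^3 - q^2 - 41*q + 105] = 3*q^2 - 2*q - 41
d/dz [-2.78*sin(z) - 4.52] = -2.78*cos(z)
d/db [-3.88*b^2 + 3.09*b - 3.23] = 3.09 - 7.76*b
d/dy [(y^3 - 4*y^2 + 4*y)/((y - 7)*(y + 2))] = (y^4 - 10*y^3 - 26*y^2 + 112*y - 56)/(y^4 - 10*y^3 - 3*y^2 + 140*y + 196)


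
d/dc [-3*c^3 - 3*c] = -9*c^2 - 3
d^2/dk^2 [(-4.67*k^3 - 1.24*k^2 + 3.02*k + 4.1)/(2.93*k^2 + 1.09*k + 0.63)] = (-5.6843418860808e-14*k^5 + 5.6843418860808e-14*k^4 + 65.917024*k^3 + 205.680702*k^2 + 33.996174*k - 10.52594)/(25.153757*k^6 + 28.072623*k^5 + 26.66886*k^4 + 13.367215*k^3 + 5.73426*k^2 + 1.297863*k + 0.250047)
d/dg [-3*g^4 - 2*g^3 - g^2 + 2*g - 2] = -12*g^3 - 6*g^2 - 2*g + 2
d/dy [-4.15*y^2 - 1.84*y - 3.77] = -8.3*y - 1.84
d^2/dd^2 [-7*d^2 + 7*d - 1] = -14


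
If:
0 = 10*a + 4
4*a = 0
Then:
No Solution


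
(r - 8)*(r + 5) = r^2 - 3*r - 40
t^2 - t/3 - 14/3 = (t - 7/3)*(t + 2)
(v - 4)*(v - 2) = v^2 - 6*v + 8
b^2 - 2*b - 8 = (b - 4)*(b + 2)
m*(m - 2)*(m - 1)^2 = m^4 - 4*m^3 + 5*m^2 - 2*m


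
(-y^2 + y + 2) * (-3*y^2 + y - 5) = 3*y^4 - 4*y^3 - 3*y - 10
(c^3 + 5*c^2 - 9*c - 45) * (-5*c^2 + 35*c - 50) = -5*c^5 + 10*c^4 + 170*c^3 - 340*c^2 - 1125*c + 2250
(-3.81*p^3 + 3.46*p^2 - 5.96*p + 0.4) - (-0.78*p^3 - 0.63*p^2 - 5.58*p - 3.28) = -3.03*p^3 + 4.09*p^2 - 0.38*p + 3.68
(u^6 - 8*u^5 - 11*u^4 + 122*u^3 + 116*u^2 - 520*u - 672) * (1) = u^6 - 8*u^5 - 11*u^4 + 122*u^3 + 116*u^2 - 520*u - 672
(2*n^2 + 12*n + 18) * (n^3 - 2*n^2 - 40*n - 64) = 2*n^5 + 8*n^4 - 86*n^3 - 644*n^2 - 1488*n - 1152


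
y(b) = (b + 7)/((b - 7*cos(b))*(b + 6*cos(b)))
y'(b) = (b + 7)*(6*sin(b) - 1)/((b - 7*cos(b))*(b + 6*cos(b))^2) + (b + 7)*(-7*sin(b) - 1)/((b - 7*cos(b))^2*(b + 6*cos(b))) + 1/((b - 7*cos(b))*(b + 6*cos(b))) = (-b^2*sin(b) - b^2 - 7*b*sin(b) - 42*b*sin(2*b) - 14*b - 294*sin(2*b) + 7*cos(b) - 21*cos(2*b) - 21)/((b - 7*cos(b))^2*(b + 6*cos(b))^2)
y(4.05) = 3.67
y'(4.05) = -56.17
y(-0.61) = -0.23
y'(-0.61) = 0.31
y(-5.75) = 0.18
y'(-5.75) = -0.42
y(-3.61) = -0.14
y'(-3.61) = 0.21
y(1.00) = -0.68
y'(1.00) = -2.41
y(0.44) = -0.22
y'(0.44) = -0.23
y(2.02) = -3.04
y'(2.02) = 26.97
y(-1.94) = -2.10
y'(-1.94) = -23.63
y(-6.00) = 0.33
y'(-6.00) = -0.53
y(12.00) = 0.18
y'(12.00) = 0.05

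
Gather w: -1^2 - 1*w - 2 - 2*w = -3*w - 3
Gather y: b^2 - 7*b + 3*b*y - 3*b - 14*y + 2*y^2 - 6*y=b^2 - 10*b + 2*y^2 + y*(3*b - 20)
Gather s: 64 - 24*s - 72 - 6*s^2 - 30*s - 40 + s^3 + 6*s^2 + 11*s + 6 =s^3 - 43*s - 42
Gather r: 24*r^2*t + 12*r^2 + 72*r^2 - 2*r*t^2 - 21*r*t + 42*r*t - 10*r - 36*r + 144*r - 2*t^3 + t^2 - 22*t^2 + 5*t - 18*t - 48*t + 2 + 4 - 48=r^2*(24*t + 84) + r*(-2*t^2 + 21*t + 98) - 2*t^3 - 21*t^2 - 61*t - 42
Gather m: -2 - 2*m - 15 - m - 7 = -3*m - 24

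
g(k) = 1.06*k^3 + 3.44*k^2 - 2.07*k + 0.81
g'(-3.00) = 5.91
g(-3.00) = 9.36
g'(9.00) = 317.43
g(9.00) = 1033.56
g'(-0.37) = -4.18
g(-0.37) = 1.99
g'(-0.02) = -2.21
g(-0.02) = 0.85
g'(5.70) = 140.46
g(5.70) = 297.08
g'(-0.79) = -5.52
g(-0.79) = 4.07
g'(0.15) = -0.97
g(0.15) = 0.58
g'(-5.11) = 45.81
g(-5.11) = -40.23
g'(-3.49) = 12.65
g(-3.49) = 4.87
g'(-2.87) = 4.38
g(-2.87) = 10.03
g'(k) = 3.18*k^2 + 6.88*k - 2.07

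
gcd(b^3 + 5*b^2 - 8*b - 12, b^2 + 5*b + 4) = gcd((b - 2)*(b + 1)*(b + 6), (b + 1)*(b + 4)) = b + 1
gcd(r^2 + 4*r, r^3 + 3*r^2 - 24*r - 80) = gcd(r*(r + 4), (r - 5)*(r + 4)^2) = r + 4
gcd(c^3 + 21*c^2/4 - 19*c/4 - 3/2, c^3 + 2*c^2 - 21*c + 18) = c^2 + 5*c - 6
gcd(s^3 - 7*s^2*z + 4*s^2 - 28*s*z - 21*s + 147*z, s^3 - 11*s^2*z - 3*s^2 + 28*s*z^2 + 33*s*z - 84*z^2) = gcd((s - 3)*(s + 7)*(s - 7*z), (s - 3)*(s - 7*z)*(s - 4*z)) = -s^2 + 7*s*z + 3*s - 21*z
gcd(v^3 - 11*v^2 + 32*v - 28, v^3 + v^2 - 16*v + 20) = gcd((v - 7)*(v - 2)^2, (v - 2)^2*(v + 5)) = v^2 - 4*v + 4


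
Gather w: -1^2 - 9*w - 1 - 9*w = -18*w - 2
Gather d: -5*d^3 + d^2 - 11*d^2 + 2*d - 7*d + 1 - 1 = -5*d^3 - 10*d^2 - 5*d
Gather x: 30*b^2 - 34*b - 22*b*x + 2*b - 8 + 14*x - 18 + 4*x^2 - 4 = 30*b^2 - 32*b + 4*x^2 + x*(14 - 22*b) - 30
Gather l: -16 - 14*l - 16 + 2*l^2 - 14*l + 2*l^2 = 4*l^2 - 28*l - 32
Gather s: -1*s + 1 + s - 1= 0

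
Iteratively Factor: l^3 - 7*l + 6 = (l + 3)*(l^2 - 3*l + 2) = (l - 1)*(l + 3)*(l - 2)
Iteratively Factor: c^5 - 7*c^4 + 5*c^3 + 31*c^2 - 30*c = (c - 3)*(c^4 - 4*c^3 - 7*c^2 + 10*c) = c*(c - 3)*(c^3 - 4*c^2 - 7*c + 10) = c*(c - 3)*(c - 1)*(c^2 - 3*c - 10) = c*(c - 5)*(c - 3)*(c - 1)*(c + 2)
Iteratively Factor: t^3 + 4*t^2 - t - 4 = (t - 1)*(t^2 + 5*t + 4) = (t - 1)*(t + 1)*(t + 4)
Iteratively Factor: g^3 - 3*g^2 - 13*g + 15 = (g - 5)*(g^2 + 2*g - 3) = (g - 5)*(g - 1)*(g + 3)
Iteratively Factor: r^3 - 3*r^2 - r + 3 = (r - 3)*(r^2 - 1) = (r - 3)*(r + 1)*(r - 1)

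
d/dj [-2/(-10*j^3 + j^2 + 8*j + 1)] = 4*(-15*j^2 + j + 4)/(-10*j^3 + j^2 + 8*j + 1)^2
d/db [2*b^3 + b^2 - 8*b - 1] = 6*b^2 + 2*b - 8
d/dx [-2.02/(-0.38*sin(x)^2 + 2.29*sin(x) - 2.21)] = (4.6258 - 1.5352*sin(x))*cos(x)/(0.38*sin(x)^2 - 2.29*sin(x) + 2.21)^2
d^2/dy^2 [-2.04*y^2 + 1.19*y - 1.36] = -4.08000000000000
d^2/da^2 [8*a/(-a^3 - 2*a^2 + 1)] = 16*a*(-a^2*(3*a + 4)^2 + 6*(a + 1)*(a^3 + 2*a^2 - 1))/(a^3 + 2*a^2 - 1)^3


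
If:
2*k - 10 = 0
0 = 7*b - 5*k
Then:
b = 25/7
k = 5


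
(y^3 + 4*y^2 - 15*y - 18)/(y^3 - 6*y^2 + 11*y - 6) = (y^2 + 7*y + 6)/(y^2 - 3*y + 2)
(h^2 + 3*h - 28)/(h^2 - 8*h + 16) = (h + 7)/(h - 4)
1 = 1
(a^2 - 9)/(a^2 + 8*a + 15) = (a - 3)/(a + 5)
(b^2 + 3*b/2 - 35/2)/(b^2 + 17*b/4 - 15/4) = 2*(2*b - 7)/(4*b - 3)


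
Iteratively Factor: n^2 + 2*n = (n + 2)*(n)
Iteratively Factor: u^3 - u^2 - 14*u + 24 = (u - 2)*(u^2 + u - 12) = (u - 2)*(u + 4)*(u - 3)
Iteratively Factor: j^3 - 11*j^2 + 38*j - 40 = (j - 4)*(j^2 - 7*j + 10) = (j - 4)*(j - 2)*(j - 5)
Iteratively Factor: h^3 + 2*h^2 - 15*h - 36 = (h + 3)*(h^2 - h - 12) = (h - 4)*(h + 3)*(h + 3)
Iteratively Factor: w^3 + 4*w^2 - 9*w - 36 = (w - 3)*(w^2 + 7*w + 12) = (w - 3)*(w + 3)*(w + 4)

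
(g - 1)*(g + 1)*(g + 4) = g^3 + 4*g^2 - g - 4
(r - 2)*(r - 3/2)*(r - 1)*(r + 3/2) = r^4 - 3*r^3 - r^2/4 + 27*r/4 - 9/2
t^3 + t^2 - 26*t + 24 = (t - 4)*(t - 1)*(t + 6)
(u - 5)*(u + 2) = u^2 - 3*u - 10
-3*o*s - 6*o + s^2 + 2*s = (-3*o + s)*(s + 2)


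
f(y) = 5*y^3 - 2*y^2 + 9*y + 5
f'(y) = 15*y^2 - 4*y + 9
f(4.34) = 415.12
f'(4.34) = 274.17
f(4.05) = 340.80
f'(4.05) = 238.84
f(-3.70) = -308.94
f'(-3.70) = 229.15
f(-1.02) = -11.57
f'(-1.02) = 28.69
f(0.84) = 14.11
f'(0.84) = 16.22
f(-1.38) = -24.37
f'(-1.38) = 43.09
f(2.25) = 72.08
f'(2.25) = 75.94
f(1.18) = 21.05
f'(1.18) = 25.17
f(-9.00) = -3883.00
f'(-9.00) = 1260.00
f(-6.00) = -1201.00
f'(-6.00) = 573.00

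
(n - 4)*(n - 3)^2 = n^3 - 10*n^2 + 33*n - 36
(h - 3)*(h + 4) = h^2 + h - 12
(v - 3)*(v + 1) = v^2 - 2*v - 3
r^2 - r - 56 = (r - 8)*(r + 7)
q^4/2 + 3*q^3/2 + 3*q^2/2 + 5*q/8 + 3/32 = (q/2 + 1/4)*(q + 1/2)^2*(q + 3/2)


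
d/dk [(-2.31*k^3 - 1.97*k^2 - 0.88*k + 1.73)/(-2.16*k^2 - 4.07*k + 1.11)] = (4.9896*k^4 + 18.8034*k^3 - 1.5752*k^2 + 3.1002*k + 6.0643)/(4.6656*k^4 + 17.5824*k^3 + 11.7697*k^2 - 9.0354*k + 1.2321)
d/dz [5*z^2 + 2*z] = 10*z + 2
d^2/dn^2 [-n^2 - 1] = -2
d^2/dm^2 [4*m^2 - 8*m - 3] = 8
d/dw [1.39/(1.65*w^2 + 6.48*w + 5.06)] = (-4.587*w - 9.0072)/(1.65*w^2 + 6.48*w + 5.06)^2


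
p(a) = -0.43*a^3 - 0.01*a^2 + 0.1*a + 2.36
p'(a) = -1.29*a^2 - 0.02*a + 0.1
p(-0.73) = 2.45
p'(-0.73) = -0.57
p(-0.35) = 2.34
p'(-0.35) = -0.05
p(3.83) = -21.56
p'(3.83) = -18.90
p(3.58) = -17.14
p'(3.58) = -16.50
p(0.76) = 2.24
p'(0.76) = -0.66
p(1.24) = 1.65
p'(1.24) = -1.91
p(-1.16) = 2.90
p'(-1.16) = -1.61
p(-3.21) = 16.16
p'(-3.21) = -13.13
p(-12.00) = 742.76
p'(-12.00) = -185.42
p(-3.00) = 13.58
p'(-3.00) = -11.45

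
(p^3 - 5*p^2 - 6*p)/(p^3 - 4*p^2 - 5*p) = (p - 6)/(p - 5)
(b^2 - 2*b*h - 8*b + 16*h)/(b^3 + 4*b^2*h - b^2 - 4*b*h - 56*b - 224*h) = (b - 2*h)/(b^2 + 4*b*h + 7*b + 28*h)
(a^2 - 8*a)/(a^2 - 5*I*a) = (a - 8)/(a - 5*I)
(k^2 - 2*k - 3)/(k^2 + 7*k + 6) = (k - 3)/(k + 6)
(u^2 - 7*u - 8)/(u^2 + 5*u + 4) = (u - 8)/(u + 4)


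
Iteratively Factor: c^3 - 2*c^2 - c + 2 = (c + 1)*(c^2 - 3*c + 2) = (c - 2)*(c + 1)*(c - 1)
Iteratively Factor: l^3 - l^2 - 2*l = (l + 1)*(l^2 - 2*l) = l*(l + 1)*(l - 2)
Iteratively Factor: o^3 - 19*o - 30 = (o + 2)*(o^2 - 2*o - 15) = (o - 5)*(o + 2)*(o + 3)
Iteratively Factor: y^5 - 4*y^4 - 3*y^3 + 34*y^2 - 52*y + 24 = (y - 2)*(y^4 - 2*y^3 - 7*y^2 + 20*y - 12) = (y - 2)^2*(y^3 - 7*y + 6) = (y - 2)^3*(y^2 + 2*y - 3) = (y - 2)^3*(y - 1)*(y + 3)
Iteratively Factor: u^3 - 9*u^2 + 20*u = (u)*(u^2 - 9*u + 20) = u*(u - 5)*(u - 4)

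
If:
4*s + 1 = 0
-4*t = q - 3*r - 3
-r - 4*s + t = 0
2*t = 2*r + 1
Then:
No Solution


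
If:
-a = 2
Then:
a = -2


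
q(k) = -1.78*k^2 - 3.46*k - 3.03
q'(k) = -3.56*k - 3.46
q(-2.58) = -5.95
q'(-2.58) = 5.72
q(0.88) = -7.45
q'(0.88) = -6.59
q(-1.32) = -1.56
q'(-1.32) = 1.24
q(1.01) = -8.34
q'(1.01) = -7.06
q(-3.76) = -15.19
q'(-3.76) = 9.93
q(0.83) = -7.13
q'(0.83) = -6.41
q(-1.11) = -1.38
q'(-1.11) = 0.49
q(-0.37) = -1.99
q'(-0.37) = -2.14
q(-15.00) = -351.63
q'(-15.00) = 49.94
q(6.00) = -87.87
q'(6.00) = -24.82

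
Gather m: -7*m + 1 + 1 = 2 - 7*m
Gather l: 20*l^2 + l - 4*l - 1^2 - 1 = 20*l^2 - 3*l - 2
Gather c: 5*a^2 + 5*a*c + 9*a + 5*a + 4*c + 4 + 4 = 5*a^2 + 14*a + c*(5*a + 4) + 8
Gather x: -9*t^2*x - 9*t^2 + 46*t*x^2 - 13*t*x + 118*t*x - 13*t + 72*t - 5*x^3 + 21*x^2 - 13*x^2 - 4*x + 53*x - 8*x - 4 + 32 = -9*t^2 + 59*t - 5*x^3 + x^2*(46*t + 8) + x*(-9*t^2 + 105*t + 41) + 28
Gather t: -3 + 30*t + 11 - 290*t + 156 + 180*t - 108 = 56 - 80*t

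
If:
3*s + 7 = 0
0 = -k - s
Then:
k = 7/3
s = -7/3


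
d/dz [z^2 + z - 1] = 2*z + 1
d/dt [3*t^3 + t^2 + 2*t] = 9*t^2 + 2*t + 2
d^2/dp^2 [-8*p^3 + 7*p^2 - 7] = 14 - 48*p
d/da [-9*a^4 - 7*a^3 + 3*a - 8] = -36*a^3 - 21*a^2 + 3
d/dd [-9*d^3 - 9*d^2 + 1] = 9*d*(-3*d - 2)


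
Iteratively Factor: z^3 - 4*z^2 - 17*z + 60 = (z - 3)*(z^2 - z - 20) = (z - 5)*(z - 3)*(z + 4)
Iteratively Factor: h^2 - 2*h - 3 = (h - 3)*(h + 1)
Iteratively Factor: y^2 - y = (y)*(y - 1)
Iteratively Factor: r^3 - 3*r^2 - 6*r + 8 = (r + 2)*(r^2 - 5*r + 4) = (r - 4)*(r + 2)*(r - 1)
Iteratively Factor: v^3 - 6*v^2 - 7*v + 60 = (v - 5)*(v^2 - v - 12) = (v - 5)*(v - 4)*(v + 3)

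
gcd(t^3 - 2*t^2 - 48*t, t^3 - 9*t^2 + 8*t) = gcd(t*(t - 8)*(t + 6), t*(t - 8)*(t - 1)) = t^2 - 8*t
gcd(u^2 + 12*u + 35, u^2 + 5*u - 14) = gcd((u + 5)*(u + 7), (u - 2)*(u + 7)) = u + 7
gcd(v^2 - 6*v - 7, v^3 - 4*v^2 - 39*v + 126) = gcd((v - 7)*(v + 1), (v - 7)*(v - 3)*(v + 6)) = v - 7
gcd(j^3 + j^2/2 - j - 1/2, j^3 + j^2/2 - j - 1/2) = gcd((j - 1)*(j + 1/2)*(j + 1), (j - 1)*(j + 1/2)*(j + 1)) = j^3 + j^2/2 - j - 1/2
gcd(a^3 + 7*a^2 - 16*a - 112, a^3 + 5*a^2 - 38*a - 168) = a^2 + 11*a + 28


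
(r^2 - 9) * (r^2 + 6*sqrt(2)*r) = r^4 + 6*sqrt(2)*r^3 - 9*r^2 - 54*sqrt(2)*r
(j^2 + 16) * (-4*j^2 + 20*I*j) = -4*j^4 + 20*I*j^3 - 64*j^2 + 320*I*j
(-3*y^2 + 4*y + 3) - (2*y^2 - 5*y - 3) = -5*y^2 + 9*y + 6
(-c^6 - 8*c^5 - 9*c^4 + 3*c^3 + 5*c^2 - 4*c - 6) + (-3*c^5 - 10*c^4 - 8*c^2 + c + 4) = -c^6 - 11*c^5 - 19*c^4 + 3*c^3 - 3*c^2 - 3*c - 2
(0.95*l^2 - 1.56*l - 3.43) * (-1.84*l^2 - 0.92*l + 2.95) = -1.748*l^4 + 1.9964*l^3 + 10.5489*l^2 - 1.4464*l - 10.1185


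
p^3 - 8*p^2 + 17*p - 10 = (p - 5)*(p - 2)*(p - 1)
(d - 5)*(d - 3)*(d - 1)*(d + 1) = d^4 - 8*d^3 + 14*d^2 + 8*d - 15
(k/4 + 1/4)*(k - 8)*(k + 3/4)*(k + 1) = k^4/4 - 21*k^3/16 - 39*k^2/8 - 77*k/16 - 3/2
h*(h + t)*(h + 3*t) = h^3 + 4*h^2*t + 3*h*t^2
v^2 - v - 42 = (v - 7)*(v + 6)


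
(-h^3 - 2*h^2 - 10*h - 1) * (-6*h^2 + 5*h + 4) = 6*h^5 + 7*h^4 + 46*h^3 - 52*h^2 - 45*h - 4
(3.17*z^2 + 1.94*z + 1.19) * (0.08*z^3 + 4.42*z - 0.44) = 0.2536*z^5 + 0.1552*z^4 + 14.1066*z^3 + 7.18*z^2 + 4.4062*z - 0.5236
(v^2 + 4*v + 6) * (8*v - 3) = 8*v^3 + 29*v^2 + 36*v - 18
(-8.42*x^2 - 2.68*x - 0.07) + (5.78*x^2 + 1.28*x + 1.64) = -2.64*x^2 - 1.4*x + 1.57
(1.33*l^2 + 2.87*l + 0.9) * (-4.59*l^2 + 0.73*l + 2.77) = -6.1047*l^4 - 12.2024*l^3 + 1.6482*l^2 + 8.6069*l + 2.493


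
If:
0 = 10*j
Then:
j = 0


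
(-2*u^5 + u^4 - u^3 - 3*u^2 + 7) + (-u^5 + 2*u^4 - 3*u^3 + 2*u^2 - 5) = -3*u^5 + 3*u^4 - 4*u^3 - u^2 + 2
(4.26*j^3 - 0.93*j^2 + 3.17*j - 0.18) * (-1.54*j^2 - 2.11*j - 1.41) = -6.5604*j^5 - 7.5564*j^4 - 8.9261*j^3 - 5.1002*j^2 - 4.0899*j + 0.2538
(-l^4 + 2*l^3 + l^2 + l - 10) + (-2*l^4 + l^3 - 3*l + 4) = -3*l^4 + 3*l^3 + l^2 - 2*l - 6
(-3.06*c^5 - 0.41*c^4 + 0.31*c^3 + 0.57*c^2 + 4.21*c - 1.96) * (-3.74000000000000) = 11.4444*c^5 + 1.5334*c^4 - 1.1594*c^3 - 2.1318*c^2 - 15.7454*c + 7.3304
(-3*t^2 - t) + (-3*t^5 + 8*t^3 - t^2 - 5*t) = -3*t^5 + 8*t^3 - 4*t^2 - 6*t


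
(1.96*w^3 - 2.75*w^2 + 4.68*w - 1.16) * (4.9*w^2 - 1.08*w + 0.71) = 9.604*w^5 - 15.5918*w^4 + 27.2936*w^3 - 12.6909*w^2 + 4.5756*w - 0.8236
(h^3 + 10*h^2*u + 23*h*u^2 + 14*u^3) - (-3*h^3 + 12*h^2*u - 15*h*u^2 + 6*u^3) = 4*h^3 - 2*h^2*u + 38*h*u^2 + 8*u^3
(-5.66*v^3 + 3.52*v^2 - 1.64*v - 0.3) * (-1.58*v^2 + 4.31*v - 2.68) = 8.9428*v^5 - 29.9562*v^4 + 32.9312*v^3 - 16.028*v^2 + 3.1022*v + 0.804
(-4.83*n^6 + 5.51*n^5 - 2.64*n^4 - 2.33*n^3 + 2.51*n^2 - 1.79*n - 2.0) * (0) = 0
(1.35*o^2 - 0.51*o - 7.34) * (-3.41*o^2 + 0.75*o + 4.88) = -4.6035*o^4 + 2.7516*o^3 + 31.2349*o^2 - 7.9938*o - 35.8192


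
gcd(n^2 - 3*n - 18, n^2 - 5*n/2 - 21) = n - 6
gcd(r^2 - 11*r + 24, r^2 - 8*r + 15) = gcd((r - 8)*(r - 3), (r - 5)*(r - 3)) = r - 3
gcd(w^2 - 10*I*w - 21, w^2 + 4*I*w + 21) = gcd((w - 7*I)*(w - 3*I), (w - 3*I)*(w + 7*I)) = w - 3*I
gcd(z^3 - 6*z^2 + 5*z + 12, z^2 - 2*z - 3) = z^2 - 2*z - 3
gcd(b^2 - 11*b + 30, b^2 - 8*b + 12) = b - 6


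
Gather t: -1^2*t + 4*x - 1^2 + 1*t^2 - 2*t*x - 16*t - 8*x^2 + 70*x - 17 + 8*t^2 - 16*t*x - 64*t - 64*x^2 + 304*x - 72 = 9*t^2 + t*(-18*x - 81) - 72*x^2 + 378*x - 90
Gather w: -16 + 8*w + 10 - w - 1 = 7*w - 7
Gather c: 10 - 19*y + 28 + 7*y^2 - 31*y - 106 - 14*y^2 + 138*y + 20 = -7*y^2 + 88*y - 48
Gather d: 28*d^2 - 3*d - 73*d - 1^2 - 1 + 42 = 28*d^2 - 76*d + 40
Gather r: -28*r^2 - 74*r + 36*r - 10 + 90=-28*r^2 - 38*r + 80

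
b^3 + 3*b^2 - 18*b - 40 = (b - 4)*(b + 2)*(b + 5)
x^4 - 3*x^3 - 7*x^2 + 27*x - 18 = (x - 3)*(x - 2)*(x - 1)*(x + 3)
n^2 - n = n*(n - 1)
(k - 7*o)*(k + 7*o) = k^2 - 49*o^2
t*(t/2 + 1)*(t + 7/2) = t^3/2 + 11*t^2/4 + 7*t/2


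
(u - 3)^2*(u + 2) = u^3 - 4*u^2 - 3*u + 18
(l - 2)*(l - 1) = l^2 - 3*l + 2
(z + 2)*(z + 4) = z^2 + 6*z + 8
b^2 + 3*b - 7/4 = (b - 1/2)*(b + 7/2)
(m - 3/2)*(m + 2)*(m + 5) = m^3 + 11*m^2/2 - m/2 - 15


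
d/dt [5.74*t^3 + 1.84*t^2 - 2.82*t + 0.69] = 17.22*t^2 + 3.68*t - 2.82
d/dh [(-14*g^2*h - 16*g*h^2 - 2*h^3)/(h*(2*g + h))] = 2*(-9*g^2 - 4*g*h - h^2)/(4*g^2 + 4*g*h + h^2)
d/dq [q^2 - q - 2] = 2*q - 1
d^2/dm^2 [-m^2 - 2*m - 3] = -2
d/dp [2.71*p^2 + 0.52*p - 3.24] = 5.42*p + 0.52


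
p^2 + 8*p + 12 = (p + 2)*(p + 6)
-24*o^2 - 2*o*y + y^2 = (-6*o + y)*(4*o + y)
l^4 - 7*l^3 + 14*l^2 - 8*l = l*(l - 4)*(l - 2)*(l - 1)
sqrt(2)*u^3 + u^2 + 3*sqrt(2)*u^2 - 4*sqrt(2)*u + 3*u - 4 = (u - 1)*(u + 4)*(sqrt(2)*u + 1)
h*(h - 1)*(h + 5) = h^3 + 4*h^2 - 5*h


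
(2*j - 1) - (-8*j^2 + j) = 8*j^2 + j - 1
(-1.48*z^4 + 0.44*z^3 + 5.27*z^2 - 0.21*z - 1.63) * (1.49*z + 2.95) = -2.2052*z^5 - 3.7104*z^4 + 9.1503*z^3 + 15.2336*z^2 - 3.0482*z - 4.8085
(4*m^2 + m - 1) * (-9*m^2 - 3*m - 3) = -36*m^4 - 21*m^3 - 6*m^2 + 3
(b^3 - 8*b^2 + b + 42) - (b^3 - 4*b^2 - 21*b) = -4*b^2 + 22*b + 42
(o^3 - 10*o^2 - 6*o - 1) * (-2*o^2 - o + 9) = -2*o^5 + 19*o^4 + 31*o^3 - 82*o^2 - 53*o - 9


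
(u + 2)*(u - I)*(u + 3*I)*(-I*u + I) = -I*u^4 + 2*u^3 - I*u^3 + 2*u^2 - I*u^2 - 4*u - 3*I*u + 6*I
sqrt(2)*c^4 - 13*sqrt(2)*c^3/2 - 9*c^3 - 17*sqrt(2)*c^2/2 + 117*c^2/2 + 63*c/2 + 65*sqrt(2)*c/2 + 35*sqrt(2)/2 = (c - 7)*(c - 5*sqrt(2))*(c + sqrt(2)/2)*(sqrt(2)*c + sqrt(2)/2)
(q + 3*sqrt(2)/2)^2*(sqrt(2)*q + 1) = sqrt(2)*q^3 + 7*q^2 + 15*sqrt(2)*q/2 + 9/2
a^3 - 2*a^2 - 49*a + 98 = (a - 7)*(a - 2)*(a + 7)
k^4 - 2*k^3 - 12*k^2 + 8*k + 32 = (k - 4)*(k - 2)*(k + 2)^2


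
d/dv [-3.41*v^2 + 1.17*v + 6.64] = 1.17 - 6.82*v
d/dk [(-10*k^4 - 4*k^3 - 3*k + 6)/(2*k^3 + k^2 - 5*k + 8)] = (-20*k^6 - 20*k^5 + 146*k^4 - 268*k^3 - 129*k^2 - 12*k + 6)/(4*k^6 + 4*k^5 - 19*k^4 + 22*k^3 + 41*k^2 - 80*k + 64)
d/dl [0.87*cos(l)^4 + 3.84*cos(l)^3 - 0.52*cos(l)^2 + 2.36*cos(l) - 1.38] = -5.24*sin(l) - 0.35*sin(2*l) - 2.88*sin(3*l) - 0.435*sin(4*l)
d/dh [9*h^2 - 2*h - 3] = 18*h - 2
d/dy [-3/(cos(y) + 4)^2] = -6*sin(y)/(cos(y) + 4)^3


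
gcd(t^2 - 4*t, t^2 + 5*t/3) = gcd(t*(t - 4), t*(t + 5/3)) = t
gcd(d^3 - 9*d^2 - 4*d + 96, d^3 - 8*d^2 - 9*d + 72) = d^2 - 5*d - 24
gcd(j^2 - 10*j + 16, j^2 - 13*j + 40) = j - 8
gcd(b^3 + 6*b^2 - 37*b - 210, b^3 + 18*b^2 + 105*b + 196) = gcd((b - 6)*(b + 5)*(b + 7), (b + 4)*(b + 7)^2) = b + 7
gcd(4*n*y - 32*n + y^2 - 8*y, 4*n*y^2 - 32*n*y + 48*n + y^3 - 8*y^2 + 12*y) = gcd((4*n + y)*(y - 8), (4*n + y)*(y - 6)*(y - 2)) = 4*n + y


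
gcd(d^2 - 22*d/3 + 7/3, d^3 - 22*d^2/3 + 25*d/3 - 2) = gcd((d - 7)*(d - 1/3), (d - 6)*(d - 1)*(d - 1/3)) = d - 1/3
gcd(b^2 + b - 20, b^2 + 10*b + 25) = b + 5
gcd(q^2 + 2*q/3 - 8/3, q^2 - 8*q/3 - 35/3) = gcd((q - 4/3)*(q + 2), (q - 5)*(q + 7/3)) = 1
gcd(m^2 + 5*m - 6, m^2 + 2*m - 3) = m - 1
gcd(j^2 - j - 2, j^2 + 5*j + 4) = j + 1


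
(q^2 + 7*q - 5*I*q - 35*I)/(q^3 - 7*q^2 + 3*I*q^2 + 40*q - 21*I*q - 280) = (q + 7)/(q^2 + q*(-7 + 8*I) - 56*I)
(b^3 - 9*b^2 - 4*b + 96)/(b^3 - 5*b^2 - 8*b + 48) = (b - 8)/(b - 4)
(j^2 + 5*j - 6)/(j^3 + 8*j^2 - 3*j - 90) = (j - 1)/(j^2 + 2*j - 15)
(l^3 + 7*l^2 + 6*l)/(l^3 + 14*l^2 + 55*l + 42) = l/(l + 7)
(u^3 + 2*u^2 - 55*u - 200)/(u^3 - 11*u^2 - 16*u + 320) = (u + 5)/(u - 8)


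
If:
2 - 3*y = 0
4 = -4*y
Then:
No Solution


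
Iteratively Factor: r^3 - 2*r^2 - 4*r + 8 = (r - 2)*(r^2 - 4) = (r - 2)^2*(r + 2)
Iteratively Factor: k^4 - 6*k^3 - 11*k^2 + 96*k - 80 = (k - 4)*(k^3 - 2*k^2 - 19*k + 20) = (k - 5)*(k - 4)*(k^2 + 3*k - 4) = (k - 5)*(k - 4)*(k + 4)*(k - 1)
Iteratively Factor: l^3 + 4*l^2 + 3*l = (l + 3)*(l^2 + l) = l*(l + 3)*(l + 1)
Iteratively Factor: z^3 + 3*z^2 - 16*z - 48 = (z - 4)*(z^2 + 7*z + 12) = (z - 4)*(z + 3)*(z + 4)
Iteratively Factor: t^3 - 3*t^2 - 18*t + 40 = (t + 4)*(t^2 - 7*t + 10) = (t - 5)*(t + 4)*(t - 2)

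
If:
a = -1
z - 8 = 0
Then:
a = -1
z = 8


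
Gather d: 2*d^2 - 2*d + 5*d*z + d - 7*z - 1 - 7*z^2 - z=2*d^2 + d*(5*z - 1) - 7*z^2 - 8*z - 1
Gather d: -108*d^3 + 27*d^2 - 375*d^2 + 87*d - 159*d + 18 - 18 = -108*d^3 - 348*d^2 - 72*d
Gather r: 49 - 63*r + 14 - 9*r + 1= 64 - 72*r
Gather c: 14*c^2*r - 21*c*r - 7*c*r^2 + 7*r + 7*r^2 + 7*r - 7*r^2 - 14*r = 14*c^2*r + c*(-7*r^2 - 21*r)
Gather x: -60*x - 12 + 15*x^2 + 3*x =15*x^2 - 57*x - 12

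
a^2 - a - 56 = (a - 8)*(a + 7)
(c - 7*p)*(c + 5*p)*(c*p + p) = c^3*p - 2*c^2*p^2 + c^2*p - 35*c*p^3 - 2*c*p^2 - 35*p^3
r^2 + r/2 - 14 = (r - 7/2)*(r + 4)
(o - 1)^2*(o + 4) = o^3 + 2*o^2 - 7*o + 4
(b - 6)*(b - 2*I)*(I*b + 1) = I*b^3 + 3*b^2 - 6*I*b^2 - 18*b - 2*I*b + 12*I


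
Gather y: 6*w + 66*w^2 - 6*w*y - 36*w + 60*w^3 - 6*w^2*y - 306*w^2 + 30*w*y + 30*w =60*w^3 - 240*w^2 + y*(-6*w^2 + 24*w)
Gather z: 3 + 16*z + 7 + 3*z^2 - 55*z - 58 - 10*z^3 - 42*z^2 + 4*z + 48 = -10*z^3 - 39*z^2 - 35*z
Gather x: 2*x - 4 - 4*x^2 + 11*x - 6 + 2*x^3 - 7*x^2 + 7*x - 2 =2*x^3 - 11*x^2 + 20*x - 12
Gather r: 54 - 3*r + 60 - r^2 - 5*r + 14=-r^2 - 8*r + 128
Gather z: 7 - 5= 2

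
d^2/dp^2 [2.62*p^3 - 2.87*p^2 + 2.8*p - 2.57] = 15.72*p - 5.74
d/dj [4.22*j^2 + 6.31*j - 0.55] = 8.44*j + 6.31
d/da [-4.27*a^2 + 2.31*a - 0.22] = 2.31 - 8.54*a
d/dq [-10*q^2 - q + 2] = -20*q - 1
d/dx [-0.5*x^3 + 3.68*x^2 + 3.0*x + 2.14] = -1.5*x^2 + 7.36*x + 3.0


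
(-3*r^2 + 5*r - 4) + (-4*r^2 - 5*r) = -7*r^2 - 4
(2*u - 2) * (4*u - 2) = 8*u^2 - 12*u + 4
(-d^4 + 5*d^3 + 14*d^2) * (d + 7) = -d^5 - 2*d^4 + 49*d^3 + 98*d^2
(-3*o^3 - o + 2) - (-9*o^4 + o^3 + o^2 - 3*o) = 9*o^4 - 4*o^3 - o^2 + 2*o + 2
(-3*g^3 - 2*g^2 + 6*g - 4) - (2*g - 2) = -3*g^3 - 2*g^2 + 4*g - 2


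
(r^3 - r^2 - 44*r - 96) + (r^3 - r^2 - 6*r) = 2*r^3 - 2*r^2 - 50*r - 96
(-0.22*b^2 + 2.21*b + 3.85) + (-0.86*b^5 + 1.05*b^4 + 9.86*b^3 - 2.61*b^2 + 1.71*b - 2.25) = -0.86*b^5 + 1.05*b^4 + 9.86*b^3 - 2.83*b^2 + 3.92*b + 1.6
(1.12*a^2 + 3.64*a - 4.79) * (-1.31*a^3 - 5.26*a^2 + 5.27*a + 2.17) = -1.4672*a^5 - 10.6596*a^4 - 6.9691*a^3 + 46.8086*a^2 - 17.3445*a - 10.3943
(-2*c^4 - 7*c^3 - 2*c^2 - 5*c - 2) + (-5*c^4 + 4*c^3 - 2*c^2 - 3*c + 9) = -7*c^4 - 3*c^3 - 4*c^2 - 8*c + 7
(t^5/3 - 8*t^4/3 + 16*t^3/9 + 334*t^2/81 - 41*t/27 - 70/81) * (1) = t^5/3 - 8*t^4/3 + 16*t^3/9 + 334*t^2/81 - 41*t/27 - 70/81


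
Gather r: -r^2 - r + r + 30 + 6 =36 - r^2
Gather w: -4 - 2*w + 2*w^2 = 2*w^2 - 2*w - 4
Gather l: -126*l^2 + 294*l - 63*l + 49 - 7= -126*l^2 + 231*l + 42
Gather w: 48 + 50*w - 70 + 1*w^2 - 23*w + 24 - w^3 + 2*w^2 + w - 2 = -w^3 + 3*w^2 + 28*w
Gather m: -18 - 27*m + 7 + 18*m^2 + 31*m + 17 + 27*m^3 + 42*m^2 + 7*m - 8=27*m^3 + 60*m^2 + 11*m - 2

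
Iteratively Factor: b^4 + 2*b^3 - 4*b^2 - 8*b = (b)*(b^3 + 2*b^2 - 4*b - 8) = b*(b + 2)*(b^2 - 4) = b*(b - 2)*(b + 2)*(b + 2)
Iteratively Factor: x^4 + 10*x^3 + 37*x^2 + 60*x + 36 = (x + 2)*(x^3 + 8*x^2 + 21*x + 18) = (x + 2)^2*(x^2 + 6*x + 9) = (x + 2)^2*(x + 3)*(x + 3)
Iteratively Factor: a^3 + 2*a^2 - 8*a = (a)*(a^2 + 2*a - 8) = a*(a - 2)*(a + 4)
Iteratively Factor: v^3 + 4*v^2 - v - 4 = (v - 1)*(v^2 + 5*v + 4) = (v - 1)*(v + 1)*(v + 4)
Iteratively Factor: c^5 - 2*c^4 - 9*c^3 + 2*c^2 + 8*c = (c - 4)*(c^4 + 2*c^3 - c^2 - 2*c) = (c - 4)*(c + 1)*(c^3 + c^2 - 2*c) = (c - 4)*(c - 1)*(c + 1)*(c^2 + 2*c) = (c - 4)*(c - 1)*(c + 1)*(c + 2)*(c)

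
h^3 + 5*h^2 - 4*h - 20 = (h - 2)*(h + 2)*(h + 5)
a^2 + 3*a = a*(a + 3)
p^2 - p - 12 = (p - 4)*(p + 3)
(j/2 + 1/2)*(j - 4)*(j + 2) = j^3/2 - j^2/2 - 5*j - 4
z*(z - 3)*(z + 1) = z^3 - 2*z^2 - 3*z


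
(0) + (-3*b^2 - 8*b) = -3*b^2 - 8*b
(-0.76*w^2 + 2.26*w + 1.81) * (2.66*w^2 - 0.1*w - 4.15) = -2.0216*w^4 + 6.0876*w^3 + 7.7426*w^2 - 9.56*w - 7.5115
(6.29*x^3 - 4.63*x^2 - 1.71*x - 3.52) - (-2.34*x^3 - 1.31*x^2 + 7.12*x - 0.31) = 8.63*x^3 - 3.32*x^2 - 8.83*x - 3.21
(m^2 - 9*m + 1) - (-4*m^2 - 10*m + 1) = 5*m^2 + m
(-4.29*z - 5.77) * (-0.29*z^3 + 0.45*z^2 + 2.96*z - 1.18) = 1.2441*z^4 - 0.2572*z^3 - 15.2949*z^2 - 12.017*z + 6.8086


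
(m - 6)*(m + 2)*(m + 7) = m^3 + 3*m^2 - 40*m - 84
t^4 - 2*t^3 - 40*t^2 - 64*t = t*(t - 8)*(t + 2)*(t + 4)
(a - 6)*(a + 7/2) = a^2 - 5*a/2 - 21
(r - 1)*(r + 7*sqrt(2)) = r^2 - r + 7*sqrt(2)*r - 7*sqrt(2)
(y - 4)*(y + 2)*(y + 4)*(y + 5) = y^4 + 7*y^3 - 6*y^2 - 112*y - 160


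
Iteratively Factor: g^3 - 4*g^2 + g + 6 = (g + 1)*(g^2 - 5*g + 6) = (g - 2)*(g + 1)*(g - 3)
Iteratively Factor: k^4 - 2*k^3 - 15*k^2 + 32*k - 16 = (k - 1)*(k^3 - k^2 - 16*k + 16) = (k - 1)*(k + 4)*(k^2 - 5*k + 4) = (k - 4)*(k - 1)*(k + 4)*(k - 1)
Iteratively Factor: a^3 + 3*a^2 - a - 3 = (a + 3)*(a^2 - 1) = (a - 1)*(a + 3)*(a + 1)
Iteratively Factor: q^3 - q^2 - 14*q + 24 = (q - 2)*(q^2 + q - 12) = (q - 3)*(q - 2)*(q + 4)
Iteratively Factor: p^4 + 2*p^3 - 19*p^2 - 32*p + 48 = (p + 3)*(p^3 - p^2 - 16*p + 16) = (p - 1)*(p + 3)*(p^2 - 16) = (p - 4)*(p - 1)*(p + 3)*(p + 4)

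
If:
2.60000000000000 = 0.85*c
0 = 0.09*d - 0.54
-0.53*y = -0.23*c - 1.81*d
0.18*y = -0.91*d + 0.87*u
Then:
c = 3.06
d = 6.00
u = 10.79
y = 21.82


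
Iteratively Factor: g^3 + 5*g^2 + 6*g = (g + 2)*(g^2 + 3*g) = g*(g + 2)*(g + 3)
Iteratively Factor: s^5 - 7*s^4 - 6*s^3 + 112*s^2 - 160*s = (s - 5)*(s^4 - 2*s^3 - 16*s^2 + 32*s) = s*(s - 5)*(s^3 - 2*s^2 - 16*s + 32) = s*(s - 5)*(s + 4)*(s^2 - 6*s + 8) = s*(s - 5)*(s - 4)*(s + 4)*(s - 2)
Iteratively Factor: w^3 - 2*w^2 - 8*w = (w - 4)*(w^2 + 2*w) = (w - 4)*(w + 2)*(w)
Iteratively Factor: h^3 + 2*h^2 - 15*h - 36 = (h + 3)*(h^2 - h - 12) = (h + 3)^2*(h - 4)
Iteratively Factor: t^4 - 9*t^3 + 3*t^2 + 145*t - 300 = (t + 4)*(t^3 - 13*t^2 + 55*t - 75) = (t - 5)*(t + 4)*(t^2 - 8*t + 15) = (t - 5)^2*(t + 4)*(t - 3)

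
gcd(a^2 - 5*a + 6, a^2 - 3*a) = a - 3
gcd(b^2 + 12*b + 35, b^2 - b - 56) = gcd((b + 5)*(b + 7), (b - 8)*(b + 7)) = b + 7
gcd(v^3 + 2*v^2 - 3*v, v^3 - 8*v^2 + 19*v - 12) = v - 1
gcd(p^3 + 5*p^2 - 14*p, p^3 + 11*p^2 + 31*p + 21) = p + 7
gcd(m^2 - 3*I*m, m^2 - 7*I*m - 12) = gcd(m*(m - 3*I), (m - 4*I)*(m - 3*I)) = m - 3*I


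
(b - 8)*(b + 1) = b^2 - 7*b - 8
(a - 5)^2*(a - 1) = a^3 - 11*a^2 + 35*a - 25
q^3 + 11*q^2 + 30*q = q*(q + 5)*(q + 6)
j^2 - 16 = (j - 4)*(j + 4)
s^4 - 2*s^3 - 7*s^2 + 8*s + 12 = (s - 3)*(s - 2)*(s + 1)*(s + 2)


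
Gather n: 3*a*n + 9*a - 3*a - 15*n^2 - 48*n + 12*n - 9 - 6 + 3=6*a - 15*n^2 + n*(3*a - 36) - 12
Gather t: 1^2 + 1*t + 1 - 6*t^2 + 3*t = -6*t^2 + 4*t + 2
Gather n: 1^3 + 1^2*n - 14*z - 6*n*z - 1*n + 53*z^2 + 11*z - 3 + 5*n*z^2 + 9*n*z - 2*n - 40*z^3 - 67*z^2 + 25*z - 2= n*(5*z^2 + 3*z - 2) - 40*z^3 - 14*z^2 + 22*z - 4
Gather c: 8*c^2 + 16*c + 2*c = 8*c^2 + 18*c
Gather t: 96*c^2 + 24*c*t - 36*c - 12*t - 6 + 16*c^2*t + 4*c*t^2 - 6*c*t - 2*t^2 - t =96*c^2 - 36*c + t^2*(4*c - 2) + t*(16*c^2 + 18*c - 13) - 6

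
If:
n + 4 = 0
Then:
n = -4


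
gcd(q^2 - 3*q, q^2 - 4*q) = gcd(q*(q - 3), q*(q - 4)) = q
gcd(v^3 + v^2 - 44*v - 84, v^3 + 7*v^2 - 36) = v + 6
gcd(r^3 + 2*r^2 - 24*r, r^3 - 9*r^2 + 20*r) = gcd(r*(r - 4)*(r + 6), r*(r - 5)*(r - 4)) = r^2 - 4*r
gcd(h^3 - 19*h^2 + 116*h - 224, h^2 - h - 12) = h - 4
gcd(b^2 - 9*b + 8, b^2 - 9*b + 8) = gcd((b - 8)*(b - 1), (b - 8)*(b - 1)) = b^2 - 9*b + 8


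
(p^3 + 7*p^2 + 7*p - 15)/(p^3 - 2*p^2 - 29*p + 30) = (p + 3)/(p - 6)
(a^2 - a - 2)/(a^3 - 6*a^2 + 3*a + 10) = 1/(a - 5)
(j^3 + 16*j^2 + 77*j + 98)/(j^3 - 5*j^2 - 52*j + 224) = (j^2 + 9*j + 14)/(j^2 - 12*j + 32)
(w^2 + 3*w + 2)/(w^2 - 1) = (w + 2)/(w - 1)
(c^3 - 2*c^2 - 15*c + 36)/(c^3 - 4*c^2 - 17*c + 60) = (c - 3)/(c - 5)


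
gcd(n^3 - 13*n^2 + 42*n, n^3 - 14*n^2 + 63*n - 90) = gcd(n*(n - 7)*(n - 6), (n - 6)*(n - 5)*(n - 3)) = n - 6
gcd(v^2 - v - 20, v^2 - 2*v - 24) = v + 4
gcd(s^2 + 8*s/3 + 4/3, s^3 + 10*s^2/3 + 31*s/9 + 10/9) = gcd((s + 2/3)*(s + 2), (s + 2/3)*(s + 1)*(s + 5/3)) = s + 2/3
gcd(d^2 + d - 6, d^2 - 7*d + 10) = d - 2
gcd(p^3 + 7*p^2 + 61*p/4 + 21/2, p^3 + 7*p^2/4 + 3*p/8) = p + 3/2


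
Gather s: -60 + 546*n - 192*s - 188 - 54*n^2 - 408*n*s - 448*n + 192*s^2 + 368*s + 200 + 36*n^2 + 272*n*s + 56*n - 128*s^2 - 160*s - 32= -18*n^2 + 154*n + 64*s^2 + s*(16 - 136*n) - 80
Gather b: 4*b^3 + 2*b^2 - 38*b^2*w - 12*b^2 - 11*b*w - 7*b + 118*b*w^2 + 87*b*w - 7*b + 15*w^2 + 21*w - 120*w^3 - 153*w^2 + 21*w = 4*b^3 + b^2*(-38*w - 10) + b*(118*w^2 + 76*w - 14) - 120*w^3 - 138*w^2 + 42*w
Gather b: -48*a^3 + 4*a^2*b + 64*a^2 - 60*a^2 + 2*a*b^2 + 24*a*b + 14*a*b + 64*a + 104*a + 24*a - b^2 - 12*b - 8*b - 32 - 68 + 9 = -48*a^3 + 4*a^2 + 192*a + b^2*(2*a - 1) + b*(4*a^2 + 38*a - 20) - 91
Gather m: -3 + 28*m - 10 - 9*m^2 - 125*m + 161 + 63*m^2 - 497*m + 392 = 54*m^2 - 594*m + 540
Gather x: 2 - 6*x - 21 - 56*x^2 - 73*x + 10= -56*x^2 - 79*x - 9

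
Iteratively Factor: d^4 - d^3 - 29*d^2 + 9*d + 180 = (d + 4)*(d^3 - 5*d^2 - 9*d + 45) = (d + 3)*(d + 4)*(d^2 - 8*d + 15) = (d - 5)*(d + 3)*(d + 4)*(d - 3)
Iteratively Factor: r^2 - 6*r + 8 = (r - 4)*(r - 2)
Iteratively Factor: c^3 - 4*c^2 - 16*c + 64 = (c - 4)*(c^2 - 16) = (c - 4)*(c + 4)*(c - 4)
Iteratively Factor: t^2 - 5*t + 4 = (t - 1)*(t - 4)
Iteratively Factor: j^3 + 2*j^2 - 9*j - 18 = (j - 3)*(j^2 + 5*j + 6) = (j - 3)*(j + 3)*(j + 2)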